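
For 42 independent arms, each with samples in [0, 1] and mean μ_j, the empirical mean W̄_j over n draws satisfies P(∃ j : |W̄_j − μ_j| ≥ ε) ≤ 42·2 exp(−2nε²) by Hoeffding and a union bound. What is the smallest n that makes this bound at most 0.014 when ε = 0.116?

324

Need 2·42·exp(−2nε²) ≤ 0.014, i.e. exp(−2nε²) ≤ 0.014/84.
So 2nε² ≥ ln(84/0.014) = 8.699515.
Hence n ≥ 8.699515/(2·0.116²) = 323.258.
The smallest integer n is 324.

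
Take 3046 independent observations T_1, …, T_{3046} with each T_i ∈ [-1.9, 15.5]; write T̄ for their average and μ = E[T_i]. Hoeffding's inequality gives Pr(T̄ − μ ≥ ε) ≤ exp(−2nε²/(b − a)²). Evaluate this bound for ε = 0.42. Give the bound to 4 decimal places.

0.0287

Exponent: 2nε²/(b − a)² = 2·3046·0.42² / 17.4² = 3.54944.
Bound = exp(−3.54944) = 0.02874.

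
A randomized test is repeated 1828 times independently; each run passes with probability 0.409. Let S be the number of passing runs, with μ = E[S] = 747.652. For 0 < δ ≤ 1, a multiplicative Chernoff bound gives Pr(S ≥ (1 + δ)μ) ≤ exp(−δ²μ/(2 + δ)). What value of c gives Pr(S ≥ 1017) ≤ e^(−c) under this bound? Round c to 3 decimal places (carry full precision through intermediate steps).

41.112

Write 1017 = (1 + δ)μ, so δ = 1017/747.652 − 1 = 0.3602585…
Then the exponent is δ²μ/(2 + δ) = (1017 − μ)² / (μ·(2 + δ)) = 41.111984.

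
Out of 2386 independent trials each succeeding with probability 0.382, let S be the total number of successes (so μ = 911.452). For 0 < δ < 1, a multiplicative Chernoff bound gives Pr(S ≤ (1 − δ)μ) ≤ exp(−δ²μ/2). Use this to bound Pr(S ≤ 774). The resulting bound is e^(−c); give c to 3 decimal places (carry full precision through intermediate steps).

Write 774 = (1 − δ)μ, so δ = 1 − 774/911.452 = 0.1508055…
Then the exponent is δ²μ/2 = (μ − 774)²/(2μ) = 10.364261.

10.364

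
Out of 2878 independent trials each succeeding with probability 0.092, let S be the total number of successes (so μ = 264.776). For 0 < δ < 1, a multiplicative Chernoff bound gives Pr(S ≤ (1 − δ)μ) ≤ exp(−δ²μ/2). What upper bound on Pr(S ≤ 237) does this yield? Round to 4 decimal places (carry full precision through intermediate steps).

0.2330

Write 237 = (1 − δ)μ, so δ = 1 − 237/264.776 = 0.1049038…
Then the exponent is δ²μ/2 = (μ − 237)²/(2μ) = 1.456904.
Bound = exp(−1.456904) = 0.23296.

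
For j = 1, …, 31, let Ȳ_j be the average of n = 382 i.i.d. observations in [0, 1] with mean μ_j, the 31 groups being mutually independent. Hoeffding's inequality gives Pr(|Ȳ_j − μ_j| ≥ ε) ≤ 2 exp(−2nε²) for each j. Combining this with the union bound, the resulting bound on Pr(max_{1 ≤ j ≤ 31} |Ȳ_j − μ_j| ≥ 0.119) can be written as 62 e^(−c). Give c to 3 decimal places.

10.819

Union bound over the 31 events: Pr(max_{1 ≤ j ≤ 31} |Ȳ_j − μ_j| ≥ 0.119) ≤ 31·2·exp(−2nε²) = 62 exp(−2·382·0.119²).
So c = 2·382·0.119² = 10.8190.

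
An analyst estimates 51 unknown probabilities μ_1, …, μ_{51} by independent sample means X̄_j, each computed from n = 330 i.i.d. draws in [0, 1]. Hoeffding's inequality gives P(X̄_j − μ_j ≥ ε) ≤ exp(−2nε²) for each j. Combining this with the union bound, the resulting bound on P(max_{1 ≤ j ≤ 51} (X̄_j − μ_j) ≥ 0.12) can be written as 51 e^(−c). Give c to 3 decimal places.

Union bound over the 51 events: P(max_{1 ≤ j ≤ 51} (X̄_j − μ_j) ≥ 0.12) ≤ 51·exp(−2nε²) = 51 exp(−2·330·0.12²).
So c = 2·330·0.12² = 9.5040.

9.504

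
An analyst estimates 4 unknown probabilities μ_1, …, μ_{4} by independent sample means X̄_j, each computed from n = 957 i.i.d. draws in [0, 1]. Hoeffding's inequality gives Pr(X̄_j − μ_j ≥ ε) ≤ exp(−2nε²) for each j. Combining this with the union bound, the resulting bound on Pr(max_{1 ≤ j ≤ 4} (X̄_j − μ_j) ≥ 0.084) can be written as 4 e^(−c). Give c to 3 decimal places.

Union bound over the 4 events: Pr(max_{1 ≤ j ≤ 4} (X̄_j − μ_j) ≥ 0.084) ≤ 4·exp(−2nε²) = 4 exp(−2·957·0.084²).
So c = 2·957·0.084² = 13.5052.

13.505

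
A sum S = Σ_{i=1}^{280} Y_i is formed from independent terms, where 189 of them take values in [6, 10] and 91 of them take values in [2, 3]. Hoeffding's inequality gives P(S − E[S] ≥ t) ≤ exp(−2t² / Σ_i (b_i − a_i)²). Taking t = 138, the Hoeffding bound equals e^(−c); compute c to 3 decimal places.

Σ(b_i − a_i)² = 189·4² + 91·1² = 3115.
c = 2t² / 3115 = 2·138² / 3115 = 12.2273.

12.227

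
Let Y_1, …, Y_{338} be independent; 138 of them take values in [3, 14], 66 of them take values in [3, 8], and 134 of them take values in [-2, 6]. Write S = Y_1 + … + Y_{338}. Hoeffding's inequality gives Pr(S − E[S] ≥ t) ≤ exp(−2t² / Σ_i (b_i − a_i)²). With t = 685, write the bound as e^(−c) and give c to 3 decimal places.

34.856

Σ(b_i − a_i)² = 138·11² + 66·5² + 134·8² = 26924.
c = 2t² / 26924 = 2·685² / 26924 = 34.8555.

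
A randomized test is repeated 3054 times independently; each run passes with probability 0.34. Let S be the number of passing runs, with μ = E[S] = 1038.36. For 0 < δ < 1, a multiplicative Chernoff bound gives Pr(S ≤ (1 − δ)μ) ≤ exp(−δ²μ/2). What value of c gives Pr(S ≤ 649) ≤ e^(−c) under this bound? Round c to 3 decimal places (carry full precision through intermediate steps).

Write 649 = (1 − δ)μ, so δ = 1 − 649/1038.36 = 0.3749759…
Then the exponent is δ²μ/2 = (μ − 649)²/(2μ) = 73.000313.

73.000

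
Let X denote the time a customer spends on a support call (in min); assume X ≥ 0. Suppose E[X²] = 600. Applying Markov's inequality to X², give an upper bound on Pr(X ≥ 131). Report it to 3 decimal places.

Since X ≥ 0, the event {X ≥ 131} is the same as {X² ≥ 17161}.
Markov's inequality applied to X² gives Pr(X² ≥ 17161) ≤ E[X²]/17161 = 600/17161 = 0.0350.

0.035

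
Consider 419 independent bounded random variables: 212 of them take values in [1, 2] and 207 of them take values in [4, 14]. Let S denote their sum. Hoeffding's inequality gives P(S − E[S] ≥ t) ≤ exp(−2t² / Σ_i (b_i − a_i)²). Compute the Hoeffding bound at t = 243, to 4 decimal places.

0.0035

Σ(b_i − a_i)² = 212·1² + 207·10² = 20912.
Exponent = 2·243² / 20912 = 5.64738.
Bound = exp(−5.64738) = 0.00353.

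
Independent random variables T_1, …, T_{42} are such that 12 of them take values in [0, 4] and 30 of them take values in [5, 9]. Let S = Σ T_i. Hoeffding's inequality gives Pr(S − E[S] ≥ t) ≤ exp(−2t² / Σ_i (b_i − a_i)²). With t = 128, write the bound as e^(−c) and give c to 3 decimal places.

48.762

Σ(b_i − a_i)² = 12·4² + 30·4² = 672.
c = 2t² / 672 = 2·128² / 672 = 48.7619.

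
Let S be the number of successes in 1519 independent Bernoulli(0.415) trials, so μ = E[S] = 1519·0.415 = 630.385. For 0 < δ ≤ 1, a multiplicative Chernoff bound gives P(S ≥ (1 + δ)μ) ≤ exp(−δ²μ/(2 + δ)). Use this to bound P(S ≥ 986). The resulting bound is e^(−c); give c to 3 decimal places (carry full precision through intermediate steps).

78.238

Write 986 = (1 + δ)μ, so δ = 986/630.385 − 1 = 0.5641235…
Then the exponent is δ²μ/(2 + δ) = (986 − μ)² / (μ·(2 + δ)) = 78.237566.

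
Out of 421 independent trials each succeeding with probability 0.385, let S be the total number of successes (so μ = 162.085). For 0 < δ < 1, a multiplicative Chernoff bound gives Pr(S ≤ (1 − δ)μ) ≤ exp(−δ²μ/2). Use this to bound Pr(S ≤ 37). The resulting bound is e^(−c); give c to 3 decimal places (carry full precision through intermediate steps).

Write 37 = (1 − δ)μ, so δ = 1 − 37/162.085 = 0.7717247…
Then the exponent is δ²μ/2 = (μ − 37)²/(2μ) = 48.265593.

48.266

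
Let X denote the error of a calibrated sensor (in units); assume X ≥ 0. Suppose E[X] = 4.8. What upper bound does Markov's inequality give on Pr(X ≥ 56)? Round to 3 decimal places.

Markov's inequality: for a non-negative random variable, Pr(X ≥ a) ≤ E[X]/a.
Here E[X] = 4.8 and a = 56, so the bound is 4.8/56 = 0.0857.

0.086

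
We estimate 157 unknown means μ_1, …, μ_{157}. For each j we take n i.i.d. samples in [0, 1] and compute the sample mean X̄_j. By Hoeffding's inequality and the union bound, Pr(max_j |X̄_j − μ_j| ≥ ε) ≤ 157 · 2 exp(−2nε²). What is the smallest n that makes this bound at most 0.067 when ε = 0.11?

Need 2·157·exp(−2nε²) ≤ 0.067, i.e. exp(−2nε²) ≤ 0.067/314.
So 2nε² ≥ ln(314/0.067) = 8.452456.
Hence n ≥ 8.452456/(2·0.11²) = 349.275.
The smallest integer n is 350.

350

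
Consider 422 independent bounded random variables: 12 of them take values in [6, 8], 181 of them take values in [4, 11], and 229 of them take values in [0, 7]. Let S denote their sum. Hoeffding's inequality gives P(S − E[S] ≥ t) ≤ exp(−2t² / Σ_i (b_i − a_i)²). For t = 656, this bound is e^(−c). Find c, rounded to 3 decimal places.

Σ(b_i − a_i)² = 12·2² + 181·7² + 229·7² = 20138.
c = 2t² / 20138 = 2·656² / 20138 = 42.7387.

42.739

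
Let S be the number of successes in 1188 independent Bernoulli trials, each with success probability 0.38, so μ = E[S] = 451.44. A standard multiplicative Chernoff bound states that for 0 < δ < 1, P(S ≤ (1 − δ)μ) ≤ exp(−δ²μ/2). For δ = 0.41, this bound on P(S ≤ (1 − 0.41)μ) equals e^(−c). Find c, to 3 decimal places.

37.944

c = δ²μ/2 = 0.41²·451.44/2 = 37.9435.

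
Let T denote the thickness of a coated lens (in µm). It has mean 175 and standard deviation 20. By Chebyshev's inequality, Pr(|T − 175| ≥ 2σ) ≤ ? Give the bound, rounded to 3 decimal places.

Chebyshev: Pr(|T − μ| ≥ t) ≤ Var(T)/t².
Var(T) = σ² = 20² = 400.
t = 2·20 = 40.
Bound = 400 / 1600 = 0.2500.

0.250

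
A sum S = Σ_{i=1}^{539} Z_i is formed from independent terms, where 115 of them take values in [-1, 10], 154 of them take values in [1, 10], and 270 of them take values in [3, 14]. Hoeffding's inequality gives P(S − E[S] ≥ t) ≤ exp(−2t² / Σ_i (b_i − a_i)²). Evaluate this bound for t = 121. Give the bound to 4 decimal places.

Σ(b_i − a_i)² = 115·11² + 154·9² + 270·11² = 59059.
Exponent = 2·121² / 59059 = 0.49581.
Bound = exp(−0.49581) = 0.60908.

0.6091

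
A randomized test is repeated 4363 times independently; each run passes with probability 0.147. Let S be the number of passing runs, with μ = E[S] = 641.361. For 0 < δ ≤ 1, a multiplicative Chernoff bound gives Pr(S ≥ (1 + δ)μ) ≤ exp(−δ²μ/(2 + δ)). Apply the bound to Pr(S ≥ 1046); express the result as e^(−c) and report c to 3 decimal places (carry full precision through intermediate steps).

97.035

Write 1046 = (1 + δ)μ, so δ = 1046/641.361 − 1 = 0.6309068…
Then the exponent is δ²μ/(2 + δ) = (1046 − μ)² / (μ·(2 + δ)) = 97.034790.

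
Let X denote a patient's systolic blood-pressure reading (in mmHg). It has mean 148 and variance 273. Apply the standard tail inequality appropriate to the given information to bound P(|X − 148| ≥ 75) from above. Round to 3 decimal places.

Mean and variance are known, so Chebyshev's inequality applies.
Chebyshev: P(|X − μ| ≥ t) ≤ Var(X)/t².
Bound = 273 / 5625 = 0.0485.

0.049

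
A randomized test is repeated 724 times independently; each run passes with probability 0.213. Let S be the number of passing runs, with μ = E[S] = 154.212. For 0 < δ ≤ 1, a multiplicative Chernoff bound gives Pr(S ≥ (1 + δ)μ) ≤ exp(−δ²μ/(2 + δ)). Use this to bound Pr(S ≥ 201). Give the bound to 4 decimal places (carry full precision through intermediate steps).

0.0021

Write 201 = (1 + δ)μ, so δ = 201/154.212 − 1 = 0.3034005…
Then the exponent is δ²μ/(2 + δ) = (201 − μ)² / (μ·(2 + δ)) = 6.162846.
Bound = exp(−6.162846) = 0.00211.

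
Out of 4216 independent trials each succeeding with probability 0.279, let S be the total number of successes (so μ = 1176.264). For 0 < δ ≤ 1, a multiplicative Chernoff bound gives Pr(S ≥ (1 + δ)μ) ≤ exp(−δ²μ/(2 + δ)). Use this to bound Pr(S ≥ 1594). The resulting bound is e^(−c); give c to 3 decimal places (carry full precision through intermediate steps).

Write 1594 = (1 + δ)μ, so δ = 1594/1176.264 − 1 = 0.355138…
Then the exponent is δ²μ/(2 + δ) = (1594 − μ)² / (μ·(2 + δ)) = 62.991601.

62.992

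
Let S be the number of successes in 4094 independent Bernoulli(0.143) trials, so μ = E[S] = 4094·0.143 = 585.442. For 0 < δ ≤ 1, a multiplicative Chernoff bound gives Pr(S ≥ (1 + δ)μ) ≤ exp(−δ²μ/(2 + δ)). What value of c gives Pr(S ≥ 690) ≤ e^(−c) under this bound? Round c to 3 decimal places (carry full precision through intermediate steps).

8.571

Write 690 = (1 + δ)μ, so δ = 690/585.442 − 1 = 0.1785967…
Then the exponent is δ²μ/(2 + δ) = (690 − μ)² / (μ·(2 + δ)) = 8.571441.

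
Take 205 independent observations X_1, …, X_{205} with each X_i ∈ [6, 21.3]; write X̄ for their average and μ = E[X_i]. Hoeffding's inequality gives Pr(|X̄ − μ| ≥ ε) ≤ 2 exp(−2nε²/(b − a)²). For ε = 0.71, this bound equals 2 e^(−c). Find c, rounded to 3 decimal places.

c = 2nε²/(b − a)² = 2·205·0.71² / 15.3² = 0.8829.

0.883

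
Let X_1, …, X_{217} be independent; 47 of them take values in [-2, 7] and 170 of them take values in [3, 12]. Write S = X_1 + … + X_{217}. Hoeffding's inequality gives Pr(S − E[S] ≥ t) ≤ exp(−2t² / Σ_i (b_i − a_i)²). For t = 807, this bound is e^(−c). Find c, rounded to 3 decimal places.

Σ(b_i − a_i)² = 47·9² + 170·9² = 17577.
c = 2t² / 17577 = 2·807² / 17577 = 74.1024.

74.102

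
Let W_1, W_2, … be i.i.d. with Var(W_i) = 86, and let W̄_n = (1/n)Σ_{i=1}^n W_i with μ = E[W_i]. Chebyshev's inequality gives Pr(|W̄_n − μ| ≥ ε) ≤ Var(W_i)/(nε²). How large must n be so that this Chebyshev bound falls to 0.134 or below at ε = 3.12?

66

Require 86/(n·3.12²) ≤ 0.134, i.e. n ≥ 86/(0.134·3.12²) = 65.930.
The smallest integer n is 66.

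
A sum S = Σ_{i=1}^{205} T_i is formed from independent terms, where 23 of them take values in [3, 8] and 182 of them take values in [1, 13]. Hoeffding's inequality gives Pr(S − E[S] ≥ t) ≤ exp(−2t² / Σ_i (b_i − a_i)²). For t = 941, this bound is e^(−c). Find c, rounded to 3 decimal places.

66.123

Σ(b_i − a_i)² = 23·5² + 182·12² = 26783.
c = 2t² / 26783 = 2·941² / 26783 = 66.1226.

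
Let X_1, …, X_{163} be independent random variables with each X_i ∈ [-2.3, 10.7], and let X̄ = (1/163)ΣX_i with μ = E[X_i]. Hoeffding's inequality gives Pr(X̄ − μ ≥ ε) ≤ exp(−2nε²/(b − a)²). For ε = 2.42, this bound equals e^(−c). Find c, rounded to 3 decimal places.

c = 2nε²/(b − a)² = 2·163·2.42² / 13² = 11.2970.

11.297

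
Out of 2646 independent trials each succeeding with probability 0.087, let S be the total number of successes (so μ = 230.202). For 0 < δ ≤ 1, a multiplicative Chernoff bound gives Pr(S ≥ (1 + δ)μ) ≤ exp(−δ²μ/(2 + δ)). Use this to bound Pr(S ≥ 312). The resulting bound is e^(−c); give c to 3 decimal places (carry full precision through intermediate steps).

Write 312 = (1 + δ)μ, so δ = 312/230.202 − 1 = 0.3553314…
Then the exponent is δ²μ/(2 + δ) = (312 − μ)² / (μ·(2 + δ)) = 12.340258.

12.340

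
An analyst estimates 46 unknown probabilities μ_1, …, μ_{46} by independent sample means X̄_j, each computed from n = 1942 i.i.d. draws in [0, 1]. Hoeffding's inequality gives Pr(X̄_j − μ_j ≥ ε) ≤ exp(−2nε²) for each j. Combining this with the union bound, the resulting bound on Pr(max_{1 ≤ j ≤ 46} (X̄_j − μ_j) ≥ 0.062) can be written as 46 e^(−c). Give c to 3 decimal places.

14.930

Union bound over the 46 events: Pr(max_{1 ≤ j ≤ 46} (X̄_j − μ_j) ≥ 0.062) ≤ 46·exp(−2nε²) = 46 exp(−2·1942·0.062²).
So c = 2·1942·0.062² = 14.9301.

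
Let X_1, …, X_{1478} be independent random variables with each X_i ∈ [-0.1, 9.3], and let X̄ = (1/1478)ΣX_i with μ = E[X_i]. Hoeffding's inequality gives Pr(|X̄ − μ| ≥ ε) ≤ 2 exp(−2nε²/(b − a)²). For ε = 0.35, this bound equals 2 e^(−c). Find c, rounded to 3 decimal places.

4.098

c = 2nε²/(b − a)² = 2·1478·0.35² / 9.4² = 4.0981.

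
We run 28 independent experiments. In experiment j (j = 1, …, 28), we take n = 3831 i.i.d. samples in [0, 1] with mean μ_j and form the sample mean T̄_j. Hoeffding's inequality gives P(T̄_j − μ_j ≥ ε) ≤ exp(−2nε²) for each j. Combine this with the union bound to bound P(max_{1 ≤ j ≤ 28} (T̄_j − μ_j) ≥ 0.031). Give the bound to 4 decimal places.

Per-experiment Hoeffding bound: exp(−2·3831·0.031²) = exp(−7.36318) = 0.00063418.
Union bound over 28 events: 28·0.00063418 = 0.01776.

0.0178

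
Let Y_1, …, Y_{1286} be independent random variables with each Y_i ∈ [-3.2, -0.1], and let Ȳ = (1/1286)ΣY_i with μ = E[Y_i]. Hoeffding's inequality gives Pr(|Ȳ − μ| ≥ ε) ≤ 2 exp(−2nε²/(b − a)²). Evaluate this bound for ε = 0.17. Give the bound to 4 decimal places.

Exponent: 2nε²/(b − a)² = 2·1286·0.17² / 3.1² = 7.73473.
Bound = 2·exp(−7.73473) = 0.00087.

0.0009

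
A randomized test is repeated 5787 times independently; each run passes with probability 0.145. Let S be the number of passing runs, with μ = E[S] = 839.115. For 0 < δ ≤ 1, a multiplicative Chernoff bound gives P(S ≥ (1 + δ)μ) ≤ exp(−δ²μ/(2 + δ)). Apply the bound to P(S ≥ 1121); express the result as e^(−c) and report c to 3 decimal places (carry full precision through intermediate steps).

Write 1121 = (1 + δ)μ, so δ = 1121/839.115 − 1 = 0.3359313…
Then the exponent is δ²μ/(2 + δ) = (1121 − μ)² / (μ·(2 + δ)) = 40.538006.

40.538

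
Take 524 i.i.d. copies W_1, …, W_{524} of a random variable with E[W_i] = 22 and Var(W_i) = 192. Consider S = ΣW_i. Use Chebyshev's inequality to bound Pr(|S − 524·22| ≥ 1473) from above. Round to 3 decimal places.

0.046

Var(S) = n·Var(W_i) = 524·192 = 100608.
Chebyshev: Pr(|S − 524·22| ≥ 1473) ≤ Var(S)/1473² = 100608/2169729 = 0.0464.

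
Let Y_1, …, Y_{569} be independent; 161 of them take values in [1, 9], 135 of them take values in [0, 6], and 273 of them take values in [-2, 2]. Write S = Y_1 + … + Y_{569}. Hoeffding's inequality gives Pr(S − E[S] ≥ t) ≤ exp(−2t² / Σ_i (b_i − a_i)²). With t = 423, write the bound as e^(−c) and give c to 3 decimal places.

Σ(b_i − a_i)² = 161·8² + 135·6² + 273·4² = 19532.
c = 2t² / 19532 = 2·423² / 19532 = 18.3216.

18.322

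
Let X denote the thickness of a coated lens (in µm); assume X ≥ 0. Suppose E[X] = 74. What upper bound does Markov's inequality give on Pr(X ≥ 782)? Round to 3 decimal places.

0.095

Markov's inequality: for a non-negative random variable, Pr(X ≥ a) ≤ E[X]/a.
Here E[X] = 74 and a = 782, so the bound is 74/782 = 0.0946.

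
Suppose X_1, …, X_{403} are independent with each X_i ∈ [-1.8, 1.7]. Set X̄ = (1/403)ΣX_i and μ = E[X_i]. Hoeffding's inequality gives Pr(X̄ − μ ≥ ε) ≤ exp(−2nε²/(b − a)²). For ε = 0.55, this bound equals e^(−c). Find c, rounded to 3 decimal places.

19.903

c = 2nε²/(b − a)² = 2·403·0.55² / 3.5² = 19.9033.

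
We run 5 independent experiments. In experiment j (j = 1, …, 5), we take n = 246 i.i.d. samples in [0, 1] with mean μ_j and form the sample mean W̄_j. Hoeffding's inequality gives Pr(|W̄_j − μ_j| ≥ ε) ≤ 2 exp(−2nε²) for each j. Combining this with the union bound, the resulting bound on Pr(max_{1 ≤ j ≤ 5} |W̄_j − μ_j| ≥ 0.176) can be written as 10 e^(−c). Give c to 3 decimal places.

Union bound over the 5 events: Pr(max_{1 ≤ j ≤ 5} |W̄_j − μ_j| ≥ 0.176) ≤ 5·2·exp(−2nε²) = 10 exp(−2·246·0.176²).
So c = 2·246·0.176² = 15.2402.

15.240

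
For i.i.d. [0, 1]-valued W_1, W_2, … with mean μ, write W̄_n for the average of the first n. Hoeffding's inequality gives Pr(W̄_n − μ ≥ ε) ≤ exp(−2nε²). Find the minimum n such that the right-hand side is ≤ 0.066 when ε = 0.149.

Require exp(−2nε²) ≤ 0.066, i.e. 2nε² ≥ ln(1/0.066) = 2.718101.
So n ≥ 2.718101 / (2·0.149²) = 61.216.
The smallest integer n is 62.

62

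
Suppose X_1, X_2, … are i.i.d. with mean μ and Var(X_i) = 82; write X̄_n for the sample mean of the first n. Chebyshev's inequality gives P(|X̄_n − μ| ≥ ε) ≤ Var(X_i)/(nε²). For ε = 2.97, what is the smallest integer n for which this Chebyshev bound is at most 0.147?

64

Require 82/(n·2.97²) ≤ 0.147, i.e. n ≥ 82/(0.147·2.97²) = 63.239.
The smallest integer n is 64.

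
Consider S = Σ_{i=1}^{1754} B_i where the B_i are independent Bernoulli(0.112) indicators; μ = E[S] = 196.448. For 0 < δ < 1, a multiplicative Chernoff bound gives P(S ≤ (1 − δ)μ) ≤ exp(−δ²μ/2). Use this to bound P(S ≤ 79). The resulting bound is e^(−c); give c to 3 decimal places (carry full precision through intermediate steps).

35.109

Write 79 = (1 − δ)μ, so δ = 1 − 79/196.448 = 0.597858…
Then the exponent is δ²μ/2 = (μ − 79)²/(2μ) = 35.108611.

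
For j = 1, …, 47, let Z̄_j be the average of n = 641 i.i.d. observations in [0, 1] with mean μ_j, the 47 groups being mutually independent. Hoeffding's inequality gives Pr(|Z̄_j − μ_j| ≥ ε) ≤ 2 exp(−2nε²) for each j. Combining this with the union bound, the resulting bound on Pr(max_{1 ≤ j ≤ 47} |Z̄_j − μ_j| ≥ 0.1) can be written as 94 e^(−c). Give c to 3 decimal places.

12.820

Union bound over the 47 events: Pr(max_{1 ≤ j ≤ 47} |Z̄_j − μ_j| ≥ 0.1) ≤ 47·2·exp(−2nε²) = 94 exp(−2·641·0.1²).
So c = 2·641·0.1² = 12.8200.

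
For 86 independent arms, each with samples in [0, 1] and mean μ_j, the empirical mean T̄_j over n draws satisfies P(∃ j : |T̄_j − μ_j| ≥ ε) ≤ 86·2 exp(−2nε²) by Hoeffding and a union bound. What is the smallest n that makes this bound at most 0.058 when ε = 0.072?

772

Need 2·86·exp(−2nε²) ≤ 0.058, i.e. exp(−2nε²) ≤ 0.058/172.
So 2nε² ≥ ln(172/0.058) = 7.994807.
Hence n ≥ 7.994807/(2·0.072²) = 771.104.
The smallest integer n is 772.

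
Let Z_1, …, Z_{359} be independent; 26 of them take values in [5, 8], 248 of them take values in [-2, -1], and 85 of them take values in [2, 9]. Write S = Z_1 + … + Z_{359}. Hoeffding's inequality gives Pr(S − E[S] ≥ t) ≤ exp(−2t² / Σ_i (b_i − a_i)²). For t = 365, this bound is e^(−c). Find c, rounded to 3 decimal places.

57.338

Σ(b_i − a_i)² = 26·3² + 248·1² + 85·7² = 4647.
c = 2t² / 4647 = 2·365² / 4647 = 57.3381.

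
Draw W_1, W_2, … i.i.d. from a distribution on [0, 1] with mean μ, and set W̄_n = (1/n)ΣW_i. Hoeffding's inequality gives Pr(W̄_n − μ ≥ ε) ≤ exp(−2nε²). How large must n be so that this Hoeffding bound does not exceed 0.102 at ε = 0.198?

30

Require exp(−2nε²) ≤ 0.102, i.e. 2nε² ≥ ln(1/0.102) = 2.282782.
So n ≥ 2.282782 / (2·0.198²) = 29.114.
The smallest integer n is 30.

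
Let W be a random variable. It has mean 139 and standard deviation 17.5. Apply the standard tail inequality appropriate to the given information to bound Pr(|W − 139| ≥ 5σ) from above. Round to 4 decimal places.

Mean and variance are known, so Chebyshev's inequality applies.
Chebyshev: Pr(|W − μ| ≥ t) ≤ Var(W)/t².
Var(W) = σ² = 17.5² = 306.25.
t = 5·17.5 = 87.5.
Bound = 306.25 / 7656.25 = 0.0400.

0.0400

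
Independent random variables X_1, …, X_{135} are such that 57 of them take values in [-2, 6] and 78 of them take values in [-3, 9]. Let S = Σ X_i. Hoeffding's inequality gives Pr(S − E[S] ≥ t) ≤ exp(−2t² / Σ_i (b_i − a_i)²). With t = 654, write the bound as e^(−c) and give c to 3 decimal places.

Σ(b_i − a_i)² = 57·8² + 78·12² = 14880.
c = 2t² / 14880 = 2·654² / 14880 = 57.4887.

57.489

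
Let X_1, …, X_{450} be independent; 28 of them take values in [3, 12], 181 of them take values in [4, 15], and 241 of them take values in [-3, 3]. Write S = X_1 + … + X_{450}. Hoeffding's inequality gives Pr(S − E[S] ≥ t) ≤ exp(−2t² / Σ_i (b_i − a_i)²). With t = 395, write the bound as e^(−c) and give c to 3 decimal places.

9.501

Σ(b_i − a_i)² = 28·9² + 181·11² + 241·6² = 32845.
c = 2t² / 32845 = 2·395² / 32845 = 9.5007.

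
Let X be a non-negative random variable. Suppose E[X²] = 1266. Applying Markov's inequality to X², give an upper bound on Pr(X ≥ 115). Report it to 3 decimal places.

0.096

Since X ≥ 0, the event {X ≥ 115} is the same as {X² ≥ 13225}.
Markov's inequality applied to X² gives Pr(X² ≥ 13225) ≤ E[X²]/13225 = 1266/13225 = 0.0957.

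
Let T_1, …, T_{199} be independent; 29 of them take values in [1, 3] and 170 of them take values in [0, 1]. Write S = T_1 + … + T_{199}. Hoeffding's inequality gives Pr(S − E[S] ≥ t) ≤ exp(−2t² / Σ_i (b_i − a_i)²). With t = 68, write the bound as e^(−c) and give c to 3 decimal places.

Σ(b_i − a_i)² = 29·2² + 170·1² = 286.
c = 2t² / 286 = 2·68² / 286 = 32.3357.

32.336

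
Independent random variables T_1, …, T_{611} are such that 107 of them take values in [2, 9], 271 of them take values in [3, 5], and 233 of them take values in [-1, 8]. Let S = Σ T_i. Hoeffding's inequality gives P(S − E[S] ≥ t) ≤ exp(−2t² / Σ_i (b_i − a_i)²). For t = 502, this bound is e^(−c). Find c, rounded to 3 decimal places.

Σ(b_i − a_i)² = 107·7² + 271·2² + 233·9² = 25200.
c = 2t² / 25200 = 2·502² / 25200 = 20.0003.

20.000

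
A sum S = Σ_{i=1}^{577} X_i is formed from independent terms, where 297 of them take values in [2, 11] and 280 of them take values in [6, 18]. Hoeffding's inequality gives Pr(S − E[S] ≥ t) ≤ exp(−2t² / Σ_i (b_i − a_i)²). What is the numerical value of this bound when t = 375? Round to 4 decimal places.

Σ(b_i − a_i)² = 297·9² + 280·12² = 64377.
Exponent = 2·375² / 64377 = 4.36880.
Bound = exp(−4.36880) = 0.01267.

0.0127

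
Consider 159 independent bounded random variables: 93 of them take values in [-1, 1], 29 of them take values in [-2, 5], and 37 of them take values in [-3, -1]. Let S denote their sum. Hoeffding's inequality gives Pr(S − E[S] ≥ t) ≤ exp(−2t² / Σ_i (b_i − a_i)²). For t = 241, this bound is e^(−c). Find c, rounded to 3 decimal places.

59.846

Σ(b_i − a_i)² = 93·2² + 29·7² + 37·2² = 1941.
c = 2t² / 1941 = 2·241² / 1941 = 59.8465.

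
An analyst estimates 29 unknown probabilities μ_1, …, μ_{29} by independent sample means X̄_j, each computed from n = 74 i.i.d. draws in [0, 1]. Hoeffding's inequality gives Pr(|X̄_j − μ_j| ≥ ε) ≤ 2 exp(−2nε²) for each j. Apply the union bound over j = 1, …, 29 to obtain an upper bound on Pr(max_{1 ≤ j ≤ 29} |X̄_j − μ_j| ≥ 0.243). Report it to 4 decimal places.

Per-experiment Hoeffding bound: 2·exp(−2·74·0.243²) = 2·exp(−8.73925) = 0.00032035.
Union bound over 29 events: 29·0.00032035 = 0.00929.

0.0093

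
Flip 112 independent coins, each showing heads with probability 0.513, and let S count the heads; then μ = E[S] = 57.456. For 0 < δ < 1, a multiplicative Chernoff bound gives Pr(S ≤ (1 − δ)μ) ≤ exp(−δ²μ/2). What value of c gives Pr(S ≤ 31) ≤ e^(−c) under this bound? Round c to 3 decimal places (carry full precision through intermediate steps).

6.091

Write 31 = (1 − δ)μ, so δ = 1 − 31/57.456 = 0.4604567…
Then the exponent is δ²μ/2 = (μ − 31)²/(2μ) = 6.090921.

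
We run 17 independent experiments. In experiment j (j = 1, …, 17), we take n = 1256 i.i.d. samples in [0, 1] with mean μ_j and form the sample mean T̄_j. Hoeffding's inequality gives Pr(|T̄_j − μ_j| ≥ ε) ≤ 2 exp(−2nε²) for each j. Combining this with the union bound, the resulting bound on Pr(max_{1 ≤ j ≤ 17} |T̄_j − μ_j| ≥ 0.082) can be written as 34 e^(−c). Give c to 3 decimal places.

16.891

Union bound over the 17 events: Pr(max_{1 ≤ j ≤ 17} |T̄_j − μ_j| ≥ 0.082) ≤ 17·2·exp(−2nε²) = 34 exp(−2·1256·0.082²).
So c = 2·1256·0.082² = 16.8907.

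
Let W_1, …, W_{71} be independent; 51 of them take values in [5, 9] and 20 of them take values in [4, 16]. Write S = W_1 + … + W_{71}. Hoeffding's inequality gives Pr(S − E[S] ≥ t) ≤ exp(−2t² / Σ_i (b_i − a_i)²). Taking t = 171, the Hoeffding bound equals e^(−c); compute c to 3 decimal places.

15.823

Σ(b_i − a_i)² = 51·4² + 20·12² = 3696.
c = 2t² / 3696 = 2·171² / 3696 = 15.8231.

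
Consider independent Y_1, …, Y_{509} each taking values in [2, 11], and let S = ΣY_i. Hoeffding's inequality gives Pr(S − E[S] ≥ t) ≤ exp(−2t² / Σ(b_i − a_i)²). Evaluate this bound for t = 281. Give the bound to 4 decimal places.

Σ(b_i − a_i)² = 509·(9)² = 41229.
Exponent = 2·281²/41229 = 3.8304.
Bound = exp(−3.8304) = 0.02170.

0.0217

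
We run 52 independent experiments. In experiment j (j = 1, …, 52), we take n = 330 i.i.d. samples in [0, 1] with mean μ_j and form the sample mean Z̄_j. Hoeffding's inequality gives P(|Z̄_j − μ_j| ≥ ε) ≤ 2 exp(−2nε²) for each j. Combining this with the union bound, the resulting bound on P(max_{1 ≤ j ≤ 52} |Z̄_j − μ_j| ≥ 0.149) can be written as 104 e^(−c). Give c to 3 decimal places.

14.653

Union bound over the 52 events: P(max_{1 ≤ j ≤ 52} |Z̄_j − μ_j| ≥ 0.149) ≤ 52·2·exp(−2nε²) = 104 exp(−2·330·0.149²).
So c = 2·330·0.149² = 14.6527.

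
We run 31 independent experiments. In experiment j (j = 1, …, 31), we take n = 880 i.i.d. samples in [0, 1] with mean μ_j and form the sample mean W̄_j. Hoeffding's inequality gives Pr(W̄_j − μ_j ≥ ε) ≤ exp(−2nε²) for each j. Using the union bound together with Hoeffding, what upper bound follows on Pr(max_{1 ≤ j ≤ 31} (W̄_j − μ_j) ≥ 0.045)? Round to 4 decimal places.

Per-experiment Hoeffding bound: exp(−2·880·0.045²) = exp(−3.56400) = 0.028325.
Union bound over 31 events: 31·0.028325 = 0.87808.

0.8781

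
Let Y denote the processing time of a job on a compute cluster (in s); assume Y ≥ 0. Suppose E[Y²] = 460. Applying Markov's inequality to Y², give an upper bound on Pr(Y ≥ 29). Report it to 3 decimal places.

0.547

Since Y ≥ 0, the event {Y ≥ 29} is the same as {Y² ≥ 841}.
Markov's inequality applied to Y² gives Pr(Y² ≥ 841) ≤ E[Y²]/841 = 460/841 = 0.5470.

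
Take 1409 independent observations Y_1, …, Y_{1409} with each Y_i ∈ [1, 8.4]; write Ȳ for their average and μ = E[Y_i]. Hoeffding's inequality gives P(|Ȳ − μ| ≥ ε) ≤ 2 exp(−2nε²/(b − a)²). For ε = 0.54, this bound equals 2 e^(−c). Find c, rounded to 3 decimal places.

c = 2nε²/(b − a)² = 2·1409·0.54² / 7.4² = 15.0060.

15.006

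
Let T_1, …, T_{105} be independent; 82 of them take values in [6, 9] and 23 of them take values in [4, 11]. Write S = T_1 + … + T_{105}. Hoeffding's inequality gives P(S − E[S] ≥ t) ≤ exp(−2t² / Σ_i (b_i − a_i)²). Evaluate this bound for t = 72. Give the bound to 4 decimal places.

Σ(b_i − a_i)² = 82·3² + 23·7² = 1865.
Exponent = 2·72² / 1865 = 5.55925.
Bound = exp(−5.55925) = 0.00385.

0.0039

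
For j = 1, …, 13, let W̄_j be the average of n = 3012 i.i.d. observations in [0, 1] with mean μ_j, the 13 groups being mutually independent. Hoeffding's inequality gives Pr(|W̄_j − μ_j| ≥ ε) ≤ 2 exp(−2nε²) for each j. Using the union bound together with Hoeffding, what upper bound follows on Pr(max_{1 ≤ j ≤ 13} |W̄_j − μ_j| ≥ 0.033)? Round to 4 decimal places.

Per-experiment Hoeffding bound: 2·exp(−2·3012·0.033²) = 2·exp(−6.56014) = 0.0028314.
Union bound over 13 events: 13·0.0028314 = 0.03681.

0.0368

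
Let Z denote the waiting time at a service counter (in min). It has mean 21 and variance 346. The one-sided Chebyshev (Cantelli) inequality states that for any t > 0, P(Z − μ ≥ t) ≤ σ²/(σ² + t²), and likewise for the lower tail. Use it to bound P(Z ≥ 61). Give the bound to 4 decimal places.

Here σ² = 346 and t = 40, so σ² + t² = 1946.
Cantelli's bound: 346/1946 = 0.1778.

0.1778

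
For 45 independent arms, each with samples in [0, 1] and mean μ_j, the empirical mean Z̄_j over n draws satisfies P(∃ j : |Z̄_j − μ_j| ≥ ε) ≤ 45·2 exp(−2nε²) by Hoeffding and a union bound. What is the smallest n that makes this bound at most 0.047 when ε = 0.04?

2362

Need 2·45·exp(−2nε²) ≤ 0.047, i.e. exp(−2nε²) ≤ 0.047/90.
So 2nε² ≥ ln(90/0.047) = 7.557417.
Hence n ≥ 7.557417/(2·0.04²) = 2361.693.
The smallest integer n is 2362.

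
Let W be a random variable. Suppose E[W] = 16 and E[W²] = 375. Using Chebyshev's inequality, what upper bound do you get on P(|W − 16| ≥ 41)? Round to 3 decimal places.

0.071

Var(W) = E[W²] − (E[W])² = 375 − 256 = 119.
Chebyshev's inequality: P(|W − μ| ≥ t) ≤ Var(W)/t² = 119/1681 = 0.0708.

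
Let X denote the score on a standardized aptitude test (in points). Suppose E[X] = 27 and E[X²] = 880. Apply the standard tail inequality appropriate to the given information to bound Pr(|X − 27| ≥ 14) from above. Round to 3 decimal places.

The first two moments determine the variance, so Chebyshev's inequality is the sharpest standard bound available.
Var(X) = E[X²] − (E[X])² = 880 − 729 = 151.
Chebyshev's inequality: Pr(|X − μ| ≥ t) ≤ Var(X)/t² = 151/196 = 0.7704.

0.770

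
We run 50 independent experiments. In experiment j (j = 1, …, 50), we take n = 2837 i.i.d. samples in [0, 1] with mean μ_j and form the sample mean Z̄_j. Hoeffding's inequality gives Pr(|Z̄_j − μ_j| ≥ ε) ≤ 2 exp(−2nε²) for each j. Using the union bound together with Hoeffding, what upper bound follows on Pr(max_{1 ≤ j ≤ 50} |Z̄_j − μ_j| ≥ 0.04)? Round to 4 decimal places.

0.0114

Per-experiment Hoeffding bound: 2·exp(−2·2837·0.04²) = 2·exp(−9.07840) = 0.00022821.
Union bound over 50 events: 50·0.00022821 = 0.01141.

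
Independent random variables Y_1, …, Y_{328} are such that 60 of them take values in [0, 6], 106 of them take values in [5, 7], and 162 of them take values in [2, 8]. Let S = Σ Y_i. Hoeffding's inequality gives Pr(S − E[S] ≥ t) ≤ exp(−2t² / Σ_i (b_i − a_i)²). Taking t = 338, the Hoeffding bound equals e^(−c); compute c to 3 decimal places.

27.149

Σ(b_i − a_i)² = 60·6² + 106·2² + 162·6² = 8416.
c = 2t² / 8416 = 2·338² / 8416 = 27.1492.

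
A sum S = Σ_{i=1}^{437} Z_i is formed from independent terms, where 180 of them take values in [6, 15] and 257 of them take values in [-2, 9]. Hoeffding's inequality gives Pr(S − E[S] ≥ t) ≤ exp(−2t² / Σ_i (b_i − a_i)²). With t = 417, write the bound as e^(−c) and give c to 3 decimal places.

Σ(b_i − a_i)² = 180·9² + 257·11² = 45677.
c = 2t² / 45677 = 2·417² / 45677 = 7.6139.

7.614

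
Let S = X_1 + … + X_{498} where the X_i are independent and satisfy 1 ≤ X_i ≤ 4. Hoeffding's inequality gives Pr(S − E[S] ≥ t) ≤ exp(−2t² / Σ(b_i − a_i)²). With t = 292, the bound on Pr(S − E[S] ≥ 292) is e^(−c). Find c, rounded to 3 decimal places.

38.047

Σ(b_i − a_i)² = 498·(3)² = 4482.
c = 2t²/4482 = 2·292²/4482 = 38.0473.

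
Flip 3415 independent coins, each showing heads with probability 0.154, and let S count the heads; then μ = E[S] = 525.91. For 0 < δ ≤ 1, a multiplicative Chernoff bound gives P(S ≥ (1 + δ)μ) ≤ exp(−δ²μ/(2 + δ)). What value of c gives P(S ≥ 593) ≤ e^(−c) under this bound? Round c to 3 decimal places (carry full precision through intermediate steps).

4.023

Write 593 = (1 + δ)μ, so δ = 593/525.91 − 1 = 0.1275694…
Then the exponent is δ²μ/(2 + δ) = (593 − μ)² / (μ·(2 + δ)) = 4.022726.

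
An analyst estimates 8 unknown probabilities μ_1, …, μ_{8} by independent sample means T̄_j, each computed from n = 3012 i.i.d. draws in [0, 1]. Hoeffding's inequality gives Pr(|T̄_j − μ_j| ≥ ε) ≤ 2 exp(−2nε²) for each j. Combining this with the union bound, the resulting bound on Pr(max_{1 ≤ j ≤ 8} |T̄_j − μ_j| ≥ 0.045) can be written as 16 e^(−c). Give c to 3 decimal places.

12.199

Union bound over the 8 events: Pr(max_{1 ≤ j ≤ 8} |T̄_j − μ_j| ≥ 0.045) ≤ 8·2·exp(−2nε²) = 16 exp(−2·3012·0.045²).
So c = 2·3012·0.045² = 12.1986.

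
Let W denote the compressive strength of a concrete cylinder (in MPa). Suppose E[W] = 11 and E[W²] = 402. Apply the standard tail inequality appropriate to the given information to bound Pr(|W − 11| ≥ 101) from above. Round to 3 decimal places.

0.028

The first two moments determine the variance, so Chebyshev's inequality is the sharpest standard bound available.
Var(W) = E[W²] − (E[W])² = 402 − 121 = 281.
Chebyshev's inequality: Pr(|W − μ| ≥ t) ≤ Var(W)/t² = 281/10201 = 0.0275.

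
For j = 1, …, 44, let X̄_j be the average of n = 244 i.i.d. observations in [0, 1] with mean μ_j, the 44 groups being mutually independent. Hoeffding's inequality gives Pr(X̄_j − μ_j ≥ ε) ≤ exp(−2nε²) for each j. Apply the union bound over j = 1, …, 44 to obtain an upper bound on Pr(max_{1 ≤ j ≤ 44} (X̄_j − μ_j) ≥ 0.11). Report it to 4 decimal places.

Per-experiment Hoeffding bound: exp(−2·244·0.11²) = exp(−5.90480) = 0.0027263.
Union bound over 44 events: 44·0.0027263 = 0.11996.

0.1200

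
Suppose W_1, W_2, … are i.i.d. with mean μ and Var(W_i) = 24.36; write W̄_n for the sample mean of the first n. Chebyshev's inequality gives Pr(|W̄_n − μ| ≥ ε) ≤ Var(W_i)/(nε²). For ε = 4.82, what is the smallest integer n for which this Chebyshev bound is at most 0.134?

8

Require 24.36/(n·4.82²) ≤ 0.134, i.e. n ≥ 24.36/(0.134·4.82²) = 7.825.
The smallest integer n is 8.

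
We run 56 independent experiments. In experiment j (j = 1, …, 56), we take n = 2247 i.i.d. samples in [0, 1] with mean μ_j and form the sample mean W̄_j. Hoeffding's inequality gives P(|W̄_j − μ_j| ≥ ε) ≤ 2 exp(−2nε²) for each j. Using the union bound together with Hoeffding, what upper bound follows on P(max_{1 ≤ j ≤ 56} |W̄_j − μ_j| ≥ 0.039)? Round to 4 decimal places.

0.1204

Per-experiment Hoeffding bound: 2·exp(−2·2247·0.039²) = 2·exp(−6.83537) = 0.0021501.
Union bound over 56 events: 56·0.0021501 = 0.12041.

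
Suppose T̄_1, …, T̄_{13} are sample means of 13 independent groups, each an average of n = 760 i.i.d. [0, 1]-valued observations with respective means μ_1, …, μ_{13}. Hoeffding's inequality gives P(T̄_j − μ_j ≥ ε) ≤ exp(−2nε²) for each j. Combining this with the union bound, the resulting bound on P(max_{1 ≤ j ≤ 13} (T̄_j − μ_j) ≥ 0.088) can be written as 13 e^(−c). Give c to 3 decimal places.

Union bound over the 13 events: P(max_{1 ≤ j ≤ 13} (T̄_j − μ_j) ≥ 0.088) ≤ 13·exp(−2nε²) = 13 exp(−2·760·0.088²).
So c = 2·760·0.088² = 11.7709.

11.771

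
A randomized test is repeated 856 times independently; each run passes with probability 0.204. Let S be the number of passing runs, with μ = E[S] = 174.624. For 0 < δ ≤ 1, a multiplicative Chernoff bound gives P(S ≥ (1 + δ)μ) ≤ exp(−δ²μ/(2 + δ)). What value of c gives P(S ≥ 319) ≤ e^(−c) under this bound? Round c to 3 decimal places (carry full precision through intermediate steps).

42.227

Write 319 = (1 + δ)μ, so δ = 319/174.624 − 1 = 0.8267821…
Then the exponent is δ²μ/(2 + δ) = (319 − μ)² / (μ·(2 + δ)) = 42.227342.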